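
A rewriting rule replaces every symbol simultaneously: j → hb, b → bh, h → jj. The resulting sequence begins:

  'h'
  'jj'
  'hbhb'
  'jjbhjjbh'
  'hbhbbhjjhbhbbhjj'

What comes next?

jjbhjjbhbhjjhbhbjjbhjjbhbhjjhbhb

Replace each of the 16 characters of hbhbbhjjhbhbbhjj in place — jj bh jj bh bh jj hb hb jj bh jj bh bh jj hb hb — and concatenate.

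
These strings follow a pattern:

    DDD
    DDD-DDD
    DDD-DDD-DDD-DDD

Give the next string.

DDD-DDD-DDD-DDD-DDD-DDD-DDD-DDD

Each string is two copies of the previous one joined by '-'.
So the next term is two copies of DDD-DDD-DDD-DDD with '-' between the halves.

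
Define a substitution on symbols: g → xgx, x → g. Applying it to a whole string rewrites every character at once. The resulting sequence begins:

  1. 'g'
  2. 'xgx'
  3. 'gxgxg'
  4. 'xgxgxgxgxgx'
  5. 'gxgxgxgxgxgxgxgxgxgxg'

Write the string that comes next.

Applying the rule to each of the 21 symbols of gxgxgxgxgxgxgxgxgxgxg gives the pieces xgx g xgx g xgx g xgx g xgx g xgx g xgx g xgx g xgx g xgx g xgx, which concatenate to the answer.

xgxgxgxgxgxgxgxgxgxgxgxgxgxgxgxgxgxgxgxgxgx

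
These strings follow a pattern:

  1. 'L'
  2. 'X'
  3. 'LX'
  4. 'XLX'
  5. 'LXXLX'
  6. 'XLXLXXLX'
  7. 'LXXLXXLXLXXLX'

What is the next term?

This is a Fibonacci-style word recurrence s(k) = s(k−2)·s(k−1): e.g. L·X = LX.
Continuing: XLXLXXLX · LXXLXXLXLXXLX gives term 8.

XLXLXXLXLXXLXXLXLXXLX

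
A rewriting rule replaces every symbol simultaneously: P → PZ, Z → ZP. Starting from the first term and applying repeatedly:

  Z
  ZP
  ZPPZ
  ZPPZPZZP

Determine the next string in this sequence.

Apply φ to ZPPZPZZP symbol by symbol: Z→ZP, P→PZ, P→PZ, Z→ZP, P→PZ, Z→ZP, Z→ZP, P→PZ; joined: ZP PZ PZ ZP PZ ZP ZP PZ.

ZPPZPZZPPZZPZPPZ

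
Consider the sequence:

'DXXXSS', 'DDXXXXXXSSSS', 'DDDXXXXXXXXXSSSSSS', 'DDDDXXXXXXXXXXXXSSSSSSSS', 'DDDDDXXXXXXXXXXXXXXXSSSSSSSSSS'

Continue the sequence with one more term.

DDDDDDXXXXXXXXXXXXXXXXXXSSSSSSSSSSSS

Reading off run lengths: D runs 1, 2, 3, 4, 5; X runs 3, 6, 9, 12, 15; S runs 2, 4, 6, 8, 10 — each is linear in n (n = 1, 2, …).
Setting n = 6 gives 6, 18, 12 characters in each block.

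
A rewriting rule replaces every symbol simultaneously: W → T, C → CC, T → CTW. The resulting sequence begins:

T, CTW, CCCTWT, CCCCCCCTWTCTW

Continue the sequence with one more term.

CCCCCCCCCCCCCCCTWTCTWCCCTWT

Replace each of the 13 characters of CCCCCCCTWTCTW in place — CC CC CC CC CC CC CC CTW T CTW CC CTW T — and concatenate.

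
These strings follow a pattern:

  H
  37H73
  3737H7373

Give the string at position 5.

Every step adds 37 to the front and 73 to the end of the previous string.
From 3737H7373, 2 further steps: 3737H7373 → 373737H737373 → (answer).

37373737H73737373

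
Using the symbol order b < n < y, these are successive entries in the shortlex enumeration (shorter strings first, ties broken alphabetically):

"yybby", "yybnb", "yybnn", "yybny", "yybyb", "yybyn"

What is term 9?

Stepping forward 3 times from yybyn: yybyn → yybyy → yynbb, then the target.

yynbn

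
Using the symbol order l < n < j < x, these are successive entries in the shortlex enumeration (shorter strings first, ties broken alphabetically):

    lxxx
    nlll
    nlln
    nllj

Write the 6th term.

Advancing 2 positions from nllj through nllj → nllx reaches term 6.

nlnl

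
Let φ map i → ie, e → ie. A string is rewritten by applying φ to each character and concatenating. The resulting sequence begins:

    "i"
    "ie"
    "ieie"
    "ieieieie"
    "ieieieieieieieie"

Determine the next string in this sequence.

Rewriting the 16 symbols of ieieieieieieieie one by one yields ie ie ie ie ie ie ie ie ie ie ie ie ie ie ie ie; concatenated:

ieieieieieieieieieieieieieieieie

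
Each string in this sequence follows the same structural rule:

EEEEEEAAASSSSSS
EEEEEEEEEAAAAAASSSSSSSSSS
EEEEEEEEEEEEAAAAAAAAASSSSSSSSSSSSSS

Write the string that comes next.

EEEEEEEEEEEEEEEAAAAAAAAAAAASSSSSSSSSSSSSSSSSS

Each string has the form E^{3n+3} A^{3n} S^{4n+2} (n = 1, 2, …).
At n = 4 the blocks have lengths 15, 12, 18.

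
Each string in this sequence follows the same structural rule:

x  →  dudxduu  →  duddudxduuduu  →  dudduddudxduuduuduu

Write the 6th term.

dudduddudduddudxduuduuduuduuduu

Each term wraps the previous one in dud on the left and duu on the right.
From dudduddudxduuduuduu, 2 further steps: dudduddudxduuduuduu → duddudduddudxduuduuduuduu → (answer).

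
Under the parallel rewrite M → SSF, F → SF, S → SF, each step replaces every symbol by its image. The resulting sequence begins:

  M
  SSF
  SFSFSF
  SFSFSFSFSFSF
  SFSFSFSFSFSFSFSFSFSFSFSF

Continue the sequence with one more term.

Applying the rule to each of the 24 symbols of SFSFSFSFSFSFSFSFSFSFSFSF gives the pieces SF SF SF SF SF SF SF SF SF SF SF SF SF SF SF SF SF SF SF SF SF SF SF SF, which concatenate to the answer.

SFSFSFSFSFSFSFSFSFSFSFSFSFSFSFSFSFSFSFSFSFSFSFSF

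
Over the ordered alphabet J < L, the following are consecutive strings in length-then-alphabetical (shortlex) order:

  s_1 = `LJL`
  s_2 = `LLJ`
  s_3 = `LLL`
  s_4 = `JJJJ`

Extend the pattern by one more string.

JJJL

The successor of JJJJ increments the rightmost position that isn't already L and resets every position after it to J.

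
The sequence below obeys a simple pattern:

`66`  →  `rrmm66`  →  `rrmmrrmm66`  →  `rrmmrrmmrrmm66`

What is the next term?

Every step adds rrmm at the front: s(k+1) = rrmm·s(k).
So the next term is rrmm·rrmmrrmmrrmm66.

rrmmrrmmrrmmrrmm66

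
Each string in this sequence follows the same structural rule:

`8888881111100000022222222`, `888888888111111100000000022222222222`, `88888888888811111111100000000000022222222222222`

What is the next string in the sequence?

Reading off run lengths: 8 runs 6, 9, 12; 1 runs 5, 7, 9; 0 runs 6, 9, 12; 2 runs 8, 11, 14 — each is linear in n, where the shown terms are n = 2, 3, 4.
At n = 5 the blocks have lengths 15, 11, 15, 17.

8888888888888881111111111100000000000000022222222222222222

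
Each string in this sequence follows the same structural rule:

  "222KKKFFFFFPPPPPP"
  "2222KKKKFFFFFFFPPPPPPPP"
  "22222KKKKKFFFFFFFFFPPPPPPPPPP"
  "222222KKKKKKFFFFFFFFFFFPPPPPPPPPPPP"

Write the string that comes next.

2222222KKKKKKKFFFFFFFFFFFFFPPPPPPPPPPPPPP

Reading off run lengths: 2 runs 3, 4, 5, 6; K runs 3, 4, 5, 6; F runs 5, 7, 9, 11; P runs 6, 8, 10, 12 — each is linear in n, where the shown terms are n = 2, 3, 4, 5.
Setting n = 6 gives 7, 7, 13, 14 characters in each block.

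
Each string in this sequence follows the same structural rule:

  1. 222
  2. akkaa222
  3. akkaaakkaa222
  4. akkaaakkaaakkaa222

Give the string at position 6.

The strings grow by a fixed prefix akkaa each time.
From akkaaakkaaakkaa222, 2 further steps: akkaaakkaaakkaa222 → akkaaakkaaakkaaakkaa222 → (answer).

akkaaakkaaakkaaakkaaakkaa222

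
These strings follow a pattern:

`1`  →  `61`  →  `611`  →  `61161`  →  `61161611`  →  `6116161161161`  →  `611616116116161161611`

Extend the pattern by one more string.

Each term (from the third on) is the previous term followed by the one before it: term 3 = 61·1 = 611.
Continuing: 611616116116161161611 · 6116161161161 gives term 8.

6116161161161611616116116161161161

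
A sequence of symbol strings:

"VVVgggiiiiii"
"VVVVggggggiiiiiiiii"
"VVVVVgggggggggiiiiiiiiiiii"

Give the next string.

Term n consists of n+2 V's, followed by 3n g's, followed by 3n+3 i's (n = 1, 2, …).
For the next term, n = 4, so the run lengths are 6, 12, 15.

VVVVVVggggggggggggiiiiiiiiiiiiiii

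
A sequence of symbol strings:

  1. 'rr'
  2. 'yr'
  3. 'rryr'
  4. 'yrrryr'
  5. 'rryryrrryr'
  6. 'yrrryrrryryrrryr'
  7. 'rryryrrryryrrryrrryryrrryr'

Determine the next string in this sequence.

Each term (from the third on) is the two preceding terms concatenated in order: term 3 = rr·yr = rryr.
So term 8 is yrrryrrryryrrryr·rryryrrryryrrryrrryryrrryr.

yrrryrrryryrrryrrryryrrryryrrryrrryryrrryr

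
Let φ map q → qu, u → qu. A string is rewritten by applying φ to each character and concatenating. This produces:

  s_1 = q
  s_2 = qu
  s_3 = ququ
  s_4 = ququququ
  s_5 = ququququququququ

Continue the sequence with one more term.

Replace each of the 16 characters of ququququququququ in place — qu qu qu qu qu qu qu qu qu qu qu qu qu qu qu qu — and concatenate.

ququququququququququququququququ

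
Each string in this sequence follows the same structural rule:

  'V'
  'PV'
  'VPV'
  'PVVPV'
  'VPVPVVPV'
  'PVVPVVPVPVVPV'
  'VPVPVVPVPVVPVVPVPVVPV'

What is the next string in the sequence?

From term 3 onward, concatenate the second-to-last term with the last: V·PV = VPV, PV·VPV = PVVPV, …
Continuing: PVVPVVPVPVVPV · VPVPVVPVPVVPVVPVPVVPV gives term 8.

PVVPVVPVPVVPVVPVPVVPVPVVPVVPVPVVPV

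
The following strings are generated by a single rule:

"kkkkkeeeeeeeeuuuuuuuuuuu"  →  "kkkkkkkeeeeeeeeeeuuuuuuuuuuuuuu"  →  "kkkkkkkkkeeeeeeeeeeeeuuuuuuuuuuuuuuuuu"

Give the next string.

The n-th term is 2n-1 k's then 2n+2 e's then 3n+2 u's, where the shown terms are n = 3, 4, 5.
For the next term, n = 6, so the run lengths are 11, 14, 20.

kkkkkkkkkkkeeeeeeeeeeeeeeuuuuuuuuuuuuuuuuuuuu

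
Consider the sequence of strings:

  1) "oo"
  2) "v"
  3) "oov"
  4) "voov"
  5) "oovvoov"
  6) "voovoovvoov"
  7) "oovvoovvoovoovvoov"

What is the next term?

voovoovvoovoovvoovvoovoovvoov

From term 3 onward, concatenate the second-to-last term with the last: oo·v = oov, v·oov = voov, …
So term 8 is voovoovvoov·oovvoovvoovoovvoov.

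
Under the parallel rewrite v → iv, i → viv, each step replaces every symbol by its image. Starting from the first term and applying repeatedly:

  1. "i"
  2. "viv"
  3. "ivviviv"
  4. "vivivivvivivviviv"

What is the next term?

φ(vivivivvivivviviv) expands symbol-by-symbol to iv viv iv viv iv viv iv iv viv iv viv iv iv viv iv viv iv; joining the 17 pieces gives the next term.

ivvivivvivivvivivivvivivvivivivvivivviviv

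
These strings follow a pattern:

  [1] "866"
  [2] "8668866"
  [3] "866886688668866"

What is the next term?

s(k+1) = s(k)·8·s(k) — each term doubles the last with '8' between the halves.
Doubling 866886688668866 with '8' between the halves:

8668866886688668866886688668866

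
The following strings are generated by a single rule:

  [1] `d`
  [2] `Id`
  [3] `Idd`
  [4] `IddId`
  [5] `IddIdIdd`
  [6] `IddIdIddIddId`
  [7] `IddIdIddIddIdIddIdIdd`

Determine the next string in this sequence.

IddIdIddIddIdIddIdIddIddIdIddIddId

This is a Fibonacci-style word recurrence s(k) = s(k−1)·s(k−2): e.g. Id·d = Idd.
The next term joins IddIdIddIddIdIddIdIdd and IddIdIddIddId.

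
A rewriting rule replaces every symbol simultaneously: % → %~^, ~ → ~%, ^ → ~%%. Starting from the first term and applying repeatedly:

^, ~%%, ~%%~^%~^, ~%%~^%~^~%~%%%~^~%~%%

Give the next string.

Applying the rule to each of the 21 symbols of ~%%~^%~^~%~%%%~^~%~%% gives the pieces ~% %~^ %~^ ~% ~%% %~^ ~% ~%% ~% %~^ ~% %~^ %~^ %~^ ~% ~%% ~% %~^ ~% %~^ %~^, which concatenate to the answer.

~%%~^%~^~%~%%%~^~%~%%~%%~^~%%~^%~^%~^~%~%%~%%~^~%%~^%~^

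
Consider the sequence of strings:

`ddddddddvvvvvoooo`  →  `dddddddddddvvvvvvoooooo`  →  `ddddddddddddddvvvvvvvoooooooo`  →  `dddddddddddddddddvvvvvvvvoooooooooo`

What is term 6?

Reading off run lengths: d runs 8, 11, 14, 17; v runs 5, 6, 7, 8; o runs 4, 6, 8, 10 — each is linear in n, where the shown terms are n = 2, 3, 4, 5.
For term 6, n = 7, so the run lengths are 23, 10, 14.

dddddddddddddddddddddddvvvvvvvvvvoooooooooooooo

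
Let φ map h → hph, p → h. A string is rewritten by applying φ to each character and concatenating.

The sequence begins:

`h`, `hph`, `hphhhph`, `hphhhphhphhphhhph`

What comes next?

Rewriting the 17 symbols of hphhhphhphhphhhph one by one yields hph h hph hph hph h hph hph h hph hph h hph hph hph h hph; concatenated:

hphhhphhphhphhhphhphhhphhphhhphhphhphhhph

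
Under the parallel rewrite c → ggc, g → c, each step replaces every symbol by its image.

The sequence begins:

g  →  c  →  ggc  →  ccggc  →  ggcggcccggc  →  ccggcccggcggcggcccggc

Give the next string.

Applying the rule to each of the 21 symbols of ccggcccggcggcggcccggc gives the pieces ggc ggc c c ggc ggc ggc c c ggc c c ggc c c ggc ggc ggc c c ggc, which concatenate to the answer.

ggcggcccggcggcggcccggcccggcccggcggcggcccggc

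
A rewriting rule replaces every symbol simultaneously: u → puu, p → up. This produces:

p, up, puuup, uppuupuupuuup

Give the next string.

puuupuppuupuuuppuupuuuppuupuupuuup

φ(uppuupuupuuup) expands symbol-by-symbol to puu up up puu puu up puu puu up puu puu puu up; joining the 13 pieces gives the next term.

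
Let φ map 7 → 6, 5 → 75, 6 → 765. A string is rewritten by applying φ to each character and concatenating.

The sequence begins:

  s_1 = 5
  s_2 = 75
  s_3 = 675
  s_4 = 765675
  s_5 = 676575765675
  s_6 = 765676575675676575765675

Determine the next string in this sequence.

676575765676575675765675765676575675676575765675

φ(765676575675676575765675) expands symbol-by-symbol to 6 765 75 765 6 765 75 6 75 765 6 75 765 6 765 75 6 75 6 765 75 765 6 75; joining the 24 pieces gives the next term.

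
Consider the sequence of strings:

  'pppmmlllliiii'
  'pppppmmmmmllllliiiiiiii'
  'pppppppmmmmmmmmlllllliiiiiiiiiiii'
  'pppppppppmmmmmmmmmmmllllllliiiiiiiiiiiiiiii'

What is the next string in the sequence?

pppppppppppmmmmmmmmmmmmmmlllllllliiiiiiiiiiiiiiiiiiii

The n-th term is 2n+1 p's then 3n-1 m's then n+3 l's then 4n i's (n = 1, 2, …).
Setting n = 5 gives 11, 14, 8, 20 characters in each block.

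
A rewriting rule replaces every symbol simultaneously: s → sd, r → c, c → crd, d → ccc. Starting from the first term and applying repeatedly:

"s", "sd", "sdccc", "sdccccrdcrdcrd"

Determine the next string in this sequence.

sdccccrdcrdcrdcrdcccccrdcccccrdcccc

Applying the rule to each of the 14 symbols of sdccccrdcrdcrd gives the pieces sd ccc crd crd crd crd c ccc crd c ccc crd c ccc, which concatenate to the answer.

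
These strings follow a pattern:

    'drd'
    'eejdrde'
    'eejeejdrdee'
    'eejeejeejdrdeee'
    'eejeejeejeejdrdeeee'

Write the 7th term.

eejeejeejeejeejeejdrdeeeeee

Every step adds eej to the front and e to the end of the previous string.
From eejeejeejeejdrdeeee, 2 further steps: eejeejeejeejdrdeeee → eejeejeejeejeejdrdeeeee → (answer).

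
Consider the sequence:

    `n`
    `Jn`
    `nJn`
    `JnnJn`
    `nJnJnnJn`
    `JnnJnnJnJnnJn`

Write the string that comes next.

nJnJnnJnJnnJnnJnJnnJn

This is a Fibonacci-style word recurrence s(k) = s(k−2)·s(k−1): e.g. n·Jn = nJn.
Continuing: nJnJnnJn · JnnJnnJnJnnJn gives term 7.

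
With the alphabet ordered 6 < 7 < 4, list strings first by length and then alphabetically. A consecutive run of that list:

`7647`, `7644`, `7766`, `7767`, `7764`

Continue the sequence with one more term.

The successor of 7764 increments the rightmost position that isn't already 4 and resets every position after it to 6.

7776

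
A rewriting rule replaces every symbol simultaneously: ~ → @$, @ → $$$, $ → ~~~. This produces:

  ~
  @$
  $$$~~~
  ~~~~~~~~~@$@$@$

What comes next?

φ(~~~~~~~~~@$@$@$) expands symbol-by-symbol to @$ @$ @$ @$ @$ @$ @$ @$ @$ $$$ ~~~ $$$ ~~~ $$$ ~~~; joining the 15 pieces gives the next term.

@$@$@$@$@$@$@$@$@$$$$~~~$$$~~~$$$~~~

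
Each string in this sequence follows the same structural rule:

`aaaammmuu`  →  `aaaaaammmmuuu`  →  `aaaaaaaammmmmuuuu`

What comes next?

aaaaaaaaaammmmmmuuuuu

Term n consists of 2n a's, followed by n+1 m's, followed by n u's, where the shown terms are n = 2, 3, 4.
For the next term, n = 5, so the run lengths are 10, 6, 5.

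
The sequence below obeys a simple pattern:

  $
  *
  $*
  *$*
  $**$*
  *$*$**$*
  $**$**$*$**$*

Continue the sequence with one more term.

This is a Fibonacci-style word recurrence s(k) = s(k−2)·s(k−1): e.g. $·* = $*.
So term 8 is *$*$**$*·$**$**$*$**$*.

*$*$**$*$**$**$*$**$*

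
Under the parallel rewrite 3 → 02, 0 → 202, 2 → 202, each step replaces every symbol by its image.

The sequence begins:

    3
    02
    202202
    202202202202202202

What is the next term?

202202202202202202202202202202202202202202202202202202

φ(202202202202202202) expands symbol-by-symbol to 202 202 202 202 202 202 202 202 202 202 202 202 202 202 202 202 202 202; joining the 18 pieces gives the next term.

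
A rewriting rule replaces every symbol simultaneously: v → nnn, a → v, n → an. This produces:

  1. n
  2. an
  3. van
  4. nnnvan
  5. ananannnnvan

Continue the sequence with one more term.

Rewriting each symbol of ananannnnvan: a→v, n→an, a→v, n→an, a→v, n→an, n→an, n→an, n→an, v→nnn, a→v, n→an, which concatenates to v an v an v an an an an nnn v an.

vanvanvanananannnnvan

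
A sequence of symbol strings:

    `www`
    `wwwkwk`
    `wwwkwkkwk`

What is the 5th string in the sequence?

The strings grow by a fixed suffix kwk each time.
From wwwkwkkwk, 2 further steps: wwwkwkkwk → wwwkwkkwkkwk → (answer).

wwwkwkkwkkwkkwk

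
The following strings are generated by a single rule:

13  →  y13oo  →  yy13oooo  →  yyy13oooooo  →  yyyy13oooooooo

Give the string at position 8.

Every step adds y to the front and oo to the end of the previous string.
From yyyy13oooooooo, 3 further steps: yyyy13oooooooo → yyyyy13oooooooooo → yyyyyy13oooooooooooo → (answer).

yyyyyyy13oooooooooooooo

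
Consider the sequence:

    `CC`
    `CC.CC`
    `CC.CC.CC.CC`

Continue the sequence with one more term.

Every step duplicates the string with '.' between the halves.
So the next term is two copies of CC.CC.CC.CC with '.' between the halves.

CC.CC.CC.CC.CC.CC.CC.CC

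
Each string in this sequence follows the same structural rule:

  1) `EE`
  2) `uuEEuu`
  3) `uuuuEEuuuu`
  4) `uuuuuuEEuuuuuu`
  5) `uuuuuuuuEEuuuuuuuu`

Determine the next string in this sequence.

Each term wraps the previous one in uu on the left and uu on the right.
So the next term is uu·uuuuuuuuEEuuuuuuuu·uu.

uuuuuuuuuuEEuuuuuuuuuu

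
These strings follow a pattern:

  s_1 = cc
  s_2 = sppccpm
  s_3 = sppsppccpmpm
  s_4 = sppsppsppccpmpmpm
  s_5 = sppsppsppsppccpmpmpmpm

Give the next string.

Each term wraps the previous one in spp on the left and pm on the right.
Applying this once more to sppsppsppsppccpmpmpmpm:

sppsppsppsppsppccpmpmpmpmpm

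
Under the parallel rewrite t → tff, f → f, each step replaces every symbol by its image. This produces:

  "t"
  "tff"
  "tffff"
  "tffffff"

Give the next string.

tffffffff

Expanding tffffff: t→tff, f→f, f→f, f→f, f→f, f→f, f→f. Concatenated: tff f f f f f f.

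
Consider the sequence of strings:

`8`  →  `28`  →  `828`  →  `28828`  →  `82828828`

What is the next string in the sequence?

Each term (from the third on) is the two preceding terms concatenated in order: term 3 = 8·28 = 828.
The next term joins 28828 and 82828828.

2882882828828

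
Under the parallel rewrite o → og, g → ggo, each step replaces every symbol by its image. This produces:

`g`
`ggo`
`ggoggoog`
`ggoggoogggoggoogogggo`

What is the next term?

Replace each of the 21 characters of ggoggoogggoggoogogggo in place — ggo ggo og ggo ggo og og ggo ggo ggo og ggo ggo og og ggo og ggo ggo ggo og — and concatenate.

ggoggoogggoggoogogggoggoggoogggoggoogogggoogggoggoggoog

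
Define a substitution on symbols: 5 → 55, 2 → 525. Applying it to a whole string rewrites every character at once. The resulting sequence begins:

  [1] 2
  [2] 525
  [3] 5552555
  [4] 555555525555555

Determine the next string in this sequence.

Rewriting the 15 symbols of 555555525555555 one by one yields 55 55 55 55 55 55 55 525 55 55 55 55 55 55 55; concatenated:

5555555555555552555555555555555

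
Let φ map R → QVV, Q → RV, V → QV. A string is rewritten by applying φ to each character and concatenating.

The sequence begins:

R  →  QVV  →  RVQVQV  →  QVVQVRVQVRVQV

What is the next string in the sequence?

Rewriting the 13 symbols of QVVQVRVQVRVQV one by one yields RV QV QV RV QV QVV QV RV QV QVV QV RV QV; concatenated:

RVQVQVRVQVQVVQVRVQVQVVQVRVQV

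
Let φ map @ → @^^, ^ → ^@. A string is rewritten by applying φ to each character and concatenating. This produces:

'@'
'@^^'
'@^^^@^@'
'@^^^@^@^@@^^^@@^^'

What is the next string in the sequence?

@^^^@^@^@@^^^@@^^^@@^^@^^^@^@^@@^^@^^^@^@

φ(@^^^@^@^@@^^^@@^^) expands symbol-by-symbol to @^^ ^@ ^@ ^@ @^^ ^@ @^^ ^@ @^^ @^^ ^@ ^@ ^@ @^^ @^^ ^@ ^@; joining the 17 pieces gives the next term.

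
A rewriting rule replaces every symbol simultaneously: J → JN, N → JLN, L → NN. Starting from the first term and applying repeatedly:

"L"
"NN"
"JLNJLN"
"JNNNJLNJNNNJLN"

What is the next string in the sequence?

JNJLNJLNJLNJNNNJLNJNJLNJLNJLNJNNNJLN

φ(JNNNJLNJNNNJLN) expands symbol-by-symbol to JN JLN JLN JLN JN NN JLN JN JLN JLN JLN JN NN JLN; joining the 14 pieces gives the next term.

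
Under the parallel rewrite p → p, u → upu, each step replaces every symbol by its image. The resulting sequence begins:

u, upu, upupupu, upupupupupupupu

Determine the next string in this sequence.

Replace each of the 15 characters of upupupupupupupu in place — upu p upu p upu p upu p upu p upu p upu p upu — and concatenate.

upupupupupupupupupupupupupupupu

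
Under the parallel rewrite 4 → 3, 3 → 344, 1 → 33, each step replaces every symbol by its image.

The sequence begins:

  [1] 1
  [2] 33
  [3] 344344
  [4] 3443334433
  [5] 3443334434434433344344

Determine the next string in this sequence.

344333443443443334433344333443443443334433

Applying the rule to each of the 22 symbols of 3443334434434433344344 gives the pieces 344 3 3 344 344 344 3 3 344 3 3 344 3 3 344 344 344 3 3 344 3 3, which concatenate to the answer.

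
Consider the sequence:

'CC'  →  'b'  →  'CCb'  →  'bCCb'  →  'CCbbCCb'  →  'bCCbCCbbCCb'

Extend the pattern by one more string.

This is a Fibonacci-style word recurrence s(k) = s(k−2)·s(k−1): e.g. CC·b = CCb.
The next term joins CCbbCCb and bCCbCCbbCCb.

CCbbCCbbCCbCCbbCCb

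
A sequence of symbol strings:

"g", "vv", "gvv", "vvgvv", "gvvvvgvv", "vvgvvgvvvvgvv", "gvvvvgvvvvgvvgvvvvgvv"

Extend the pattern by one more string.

This is a Fibonacci-style word recurrence s(k) = s(k−2)·s(k−1): e.g. g·vv = gvv.
Continuing: vvgvvgvvvvgvv · gvvvvgvvvvgvvgvvvvgvv gives term 8.

vvgvvgvvvvgvvgvvvvgvvvvgvvgvvvvgvv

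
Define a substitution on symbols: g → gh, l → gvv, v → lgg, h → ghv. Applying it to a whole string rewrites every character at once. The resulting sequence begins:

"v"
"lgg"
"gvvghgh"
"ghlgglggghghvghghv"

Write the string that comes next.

ghghvgvvghghgvvghghghghvghghvlggghghvghghvlgg

φ(ghlgglggghghvghghv) expands symbol-by-symbol to gh ghv gvv gh gh gvv gh gh gh ghv gh ghv lgg gh ghv gh ghv lgg; joining the 18 pieces gives the next term.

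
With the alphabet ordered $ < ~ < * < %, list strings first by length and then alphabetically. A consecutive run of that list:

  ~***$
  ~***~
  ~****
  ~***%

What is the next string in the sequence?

The successor of ~***% increments the rightmost position that isn't already % and resets every position after it to $.

~**%$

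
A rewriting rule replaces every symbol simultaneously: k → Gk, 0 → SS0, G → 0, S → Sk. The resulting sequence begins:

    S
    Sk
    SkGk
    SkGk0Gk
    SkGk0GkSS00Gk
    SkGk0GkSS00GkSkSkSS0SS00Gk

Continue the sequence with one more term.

SkGk0GkSS00GkSkSkSS0SS00GkSkGkSkGkSkSkSS0SkSkSS0SS00Gk

Replace each of the 26 characters of SkGk0GkSS00GkSkSkSS0SS00Gk in place — Sk Gk 0 Gk SS0 0 Gk Sk Sk SS0 SS0 0 Gk Sk Gk Sk Gk Sk Sk SS0 Sk Sk SS0 SS0 0 Gk — and concatenate.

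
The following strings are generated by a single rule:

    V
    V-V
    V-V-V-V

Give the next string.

Each string is two copies of the previous one joined by '-'.
One more doubling of V-V-V-V gives the answer.

V-V-V-V-V-V-V-V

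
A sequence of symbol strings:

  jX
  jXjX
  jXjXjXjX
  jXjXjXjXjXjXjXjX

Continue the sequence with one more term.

s(k+1) = s(k)·s(k) — each term doubles the last.
Doubling jXjXjXjXjXjXjXjX:

jXjXjXjXjXjXjXjXjXjXjXjXjXjXjXjX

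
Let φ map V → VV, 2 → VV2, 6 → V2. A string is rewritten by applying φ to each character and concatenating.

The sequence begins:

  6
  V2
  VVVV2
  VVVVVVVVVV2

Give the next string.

VVVVVVVVVVVVVVVVVVVVVV2

Rewriting each symbol of VVVVVVVVVV2: V→VV, V→VV, V→VV, V→VV, V→VV, V→VV, V→VV, V→VV, V→VV, V→VV, 2→VV2, which concatenates to VV VV VV VV VV VV VV VV VV VV VV2.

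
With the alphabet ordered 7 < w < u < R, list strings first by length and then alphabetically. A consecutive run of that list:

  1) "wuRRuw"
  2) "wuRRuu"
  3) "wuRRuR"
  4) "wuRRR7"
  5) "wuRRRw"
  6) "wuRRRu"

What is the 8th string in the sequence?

Advancing 2 positions from wuRRRu through wuRRRu → wuRRRR reaches term 8.

wR7777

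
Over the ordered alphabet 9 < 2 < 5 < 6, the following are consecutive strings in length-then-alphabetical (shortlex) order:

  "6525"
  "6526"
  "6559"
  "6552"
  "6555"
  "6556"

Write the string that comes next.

6569

Find the rightmost character of 6556 below 6, bump it to the next letter, and reset everything to its right to 9.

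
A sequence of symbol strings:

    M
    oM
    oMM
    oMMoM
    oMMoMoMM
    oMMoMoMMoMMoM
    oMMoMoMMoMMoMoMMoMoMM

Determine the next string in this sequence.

oMMoMoMMoMMoMoMMoMoMMoMMoMoMMoMMoM

From term 3 onward, concatenate the last term with the second-to-last: oM·M = oMM, oMM·oM = oMMoM, …
Continuing: oMMoMoMMoMMoMoMMoMoMM · oMMoMoMMoMMoM gives term 8.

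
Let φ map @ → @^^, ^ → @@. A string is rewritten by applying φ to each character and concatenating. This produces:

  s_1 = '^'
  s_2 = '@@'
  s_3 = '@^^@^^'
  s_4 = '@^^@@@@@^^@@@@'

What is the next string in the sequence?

φ(@^^@@@@@^^@@@@) expands symbol-by-symbol to @^^ @@ @@ @^^ @^^ @^^ @^^ @^^ @@ @@ @^^ @^^ @^^ @^^; joining the 14 pieces gives the next term.

@^^@@@@@^^@^^@^^@^^@^^@@@@@^^@^^@^^@^^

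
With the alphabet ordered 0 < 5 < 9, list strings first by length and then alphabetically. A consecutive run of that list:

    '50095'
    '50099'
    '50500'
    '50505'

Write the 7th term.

50555

Stepping forward 3 times from 50505: 50505 → 50509 → 50550, then the target.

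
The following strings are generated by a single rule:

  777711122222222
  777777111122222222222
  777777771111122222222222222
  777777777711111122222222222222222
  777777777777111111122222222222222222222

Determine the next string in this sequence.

Reading off run lengths: 7 runs 4, 6, 8, 10, 12; 1 runs 3, 4, 5, 6, 7; 2 runs 8, 11, 14, 17, 20 — each is linear in n, where the shown terms are n = 3, 4, 5, 6, 7.
At n = 8 the blocks have lengths 14, 8, 23.

777777777777771111111122222222222222222222222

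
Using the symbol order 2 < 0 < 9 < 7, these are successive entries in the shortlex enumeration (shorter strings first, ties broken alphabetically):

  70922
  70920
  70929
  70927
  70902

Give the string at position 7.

Continuing the enumeration 2 steps past 70902: 70902 → 70900 → (answer).

70909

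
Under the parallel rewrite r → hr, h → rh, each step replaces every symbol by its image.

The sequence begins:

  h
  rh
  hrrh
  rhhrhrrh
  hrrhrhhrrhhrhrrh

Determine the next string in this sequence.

rhhrhrrhhrrhrhhrhrrhrhhrrhhrhrrh

Applying the rule to each of the 16 symbols of hrrhrhhrrhhrhrrh gives the pieces rh hr hr rh hr rh rh hr hr rh rh hr rh hr hr rh, which concatenate to the answer.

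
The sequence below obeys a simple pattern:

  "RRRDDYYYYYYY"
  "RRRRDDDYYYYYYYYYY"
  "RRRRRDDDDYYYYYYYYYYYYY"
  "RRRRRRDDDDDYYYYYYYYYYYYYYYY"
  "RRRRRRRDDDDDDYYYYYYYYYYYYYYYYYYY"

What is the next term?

RRRRRRRRDDDDDDDYYYYYYYYYYYYYYYYYYYYYY

The n-th term is n+1 R's then n D's then 3n+1 Y's, where the shown terms are n = 2, 3, 4, 5, 6.
Setting n = 7 gives 8, 7, 22 characters in each block.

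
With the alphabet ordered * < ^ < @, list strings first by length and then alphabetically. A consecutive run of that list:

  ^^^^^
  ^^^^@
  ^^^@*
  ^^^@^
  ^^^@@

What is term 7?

^^@*^

Advancing 2 positions from ^^^@@ through ^^^@@ → ^^@** reaches term 7.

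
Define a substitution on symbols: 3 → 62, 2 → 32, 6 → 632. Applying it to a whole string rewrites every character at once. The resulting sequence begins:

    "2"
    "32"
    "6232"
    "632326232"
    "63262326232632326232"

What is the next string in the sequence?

Replace each of the 20 characters of 63262326232632326232 in place — 632 62 32 632 32 62 32 632 32 62 32 632 62 32 62 32 632 32 62 32 — and concatenate.

632623263232623263232623263262326232632326232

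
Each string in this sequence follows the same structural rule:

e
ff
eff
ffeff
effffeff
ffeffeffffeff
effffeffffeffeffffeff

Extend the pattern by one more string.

Each term (from the third on) is the two preceding terms concatenated in order: term 3 = e·ff = eff.
The next term joins ffeffeffffeff and effffeffffeffeffffeff.

ffeffeffffeffeffffeffffeffeffffeff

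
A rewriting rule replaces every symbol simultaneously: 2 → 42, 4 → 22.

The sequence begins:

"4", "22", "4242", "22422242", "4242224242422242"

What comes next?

22422242424222422242224242422242

φ(4242224242422242) expands symbol-by-symbol to 22 42 22 42 42 42 22 42 22 42 22 42 42 42 22 42; joining the 16 pieces gives the next term.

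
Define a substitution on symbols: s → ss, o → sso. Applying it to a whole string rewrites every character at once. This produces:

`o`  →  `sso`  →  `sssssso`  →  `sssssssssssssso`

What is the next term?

Rewriting the 15 symbols of sssssssssssssso one by one yields ss ss ss ss ss ss ss ss ss ss ss ss ss ss sso; concatenated:

sssssssssssssssssssssssssssssso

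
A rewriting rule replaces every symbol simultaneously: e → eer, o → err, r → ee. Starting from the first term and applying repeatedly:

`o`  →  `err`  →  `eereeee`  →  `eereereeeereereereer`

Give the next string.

Rewriting the 20 symbols of eereereeeereereereer one by one yields eer eer ee eer eer ee eer eer eer eer ee eer eer ee eer eer ee eer eer ee; concatenated:

eereereeeereereeeereereereereeeereereeeereereeeereeree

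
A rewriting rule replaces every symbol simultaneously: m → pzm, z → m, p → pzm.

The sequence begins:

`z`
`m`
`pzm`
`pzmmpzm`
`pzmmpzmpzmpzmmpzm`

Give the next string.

pzmmpzmpzmpzmmpzmpzmmpzmpzmmpzmpzmpzmmpzm

Replace each of the 17 characters of pzmmpzmpzmpzmmpzm in place — pzm m pzm pzm pzm m pzm pzm m pzm pzm m pzm pzm pzm m pzm — and concatenate.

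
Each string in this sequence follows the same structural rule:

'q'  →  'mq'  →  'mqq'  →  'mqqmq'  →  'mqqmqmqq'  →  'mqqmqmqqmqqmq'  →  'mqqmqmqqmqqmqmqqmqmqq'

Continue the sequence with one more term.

Each term (from the third on) is the previous term followed by the one before it: term 3 = mq·q = mqq.
The next term joins mqqmqmqqmqqmqmqqmqmqq and mqqmqmqqmqqmq.

mqqmqmqqmqqmqmqqmqmqqmqqmqmqqmqqmq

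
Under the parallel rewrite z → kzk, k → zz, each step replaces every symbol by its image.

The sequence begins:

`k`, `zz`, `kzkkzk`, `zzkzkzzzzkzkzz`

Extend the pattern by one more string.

Rewriting the 14 symbols of zzkzkzzzzkzkzz one by one yields kzk kzk zz kzk zz kzk kzk kzk kzk zz kzk zz kzk kzk; concatenated:

kzkkzkzzkzkzzkzkkzkkzkkzkzzkzkzzkzkkzk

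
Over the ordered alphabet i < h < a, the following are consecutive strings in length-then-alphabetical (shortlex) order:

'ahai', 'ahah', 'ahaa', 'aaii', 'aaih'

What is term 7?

aahi

Continuing the enumeration 2 steps past aaih: aaih → aaia → (answer).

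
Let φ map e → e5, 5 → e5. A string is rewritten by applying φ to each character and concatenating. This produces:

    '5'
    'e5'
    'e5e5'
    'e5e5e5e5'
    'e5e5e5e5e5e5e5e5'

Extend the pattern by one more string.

e5e5e5e5e5e5e5e5e5e5e5e5e5e5e5e5

Replace each of the 16 characters of e5e5e5e5e5e5e5e5 in place — e5 e5 e5 e5 e5 e5 e5 e5 e5 e5 e5 e5 e5 e5 e5 e5 — and concatenate.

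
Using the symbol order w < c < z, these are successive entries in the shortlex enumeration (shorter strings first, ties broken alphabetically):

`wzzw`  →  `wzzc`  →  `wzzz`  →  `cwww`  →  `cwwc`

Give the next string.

Treat cwwc as a base-3 numeral over the given alphabet and add one, carrying through any trailing z's.

cwwz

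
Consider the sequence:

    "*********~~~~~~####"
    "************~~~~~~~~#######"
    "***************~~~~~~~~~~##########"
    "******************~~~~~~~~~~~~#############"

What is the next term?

The n-th term is 3n+3 *'s then 2n+2 ~'s then 3n-2 #'s, where the shown terms are n = 2, 3, 4, 5.
At n = 6 the blocks have lengths 21, 14, 16.

*********************~~~~~~~~~~~~~~################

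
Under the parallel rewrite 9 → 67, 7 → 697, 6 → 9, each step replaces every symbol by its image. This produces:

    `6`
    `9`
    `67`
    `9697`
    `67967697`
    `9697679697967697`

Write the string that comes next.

Rewriting the 16 symbols of 9697679697967697 one by one yields 67 9 67 697 9 697 67 9 67 697 67 9 697 9 67 697; concatenated:

67967697969767967697679697967697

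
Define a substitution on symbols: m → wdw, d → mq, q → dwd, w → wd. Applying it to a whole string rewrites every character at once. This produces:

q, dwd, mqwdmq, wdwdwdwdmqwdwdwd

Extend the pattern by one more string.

Applying the rule to each of the 16 symbols of wdwdwdwdmqwdwdwd gives the pieces wd mq wd mq wd mq wd mq wdw dwd wd mq wd mq wd mq, which concatenate to the answer.

wdmqwdmqwdmqwdmqwdwdwdwdmqwdmqwdmq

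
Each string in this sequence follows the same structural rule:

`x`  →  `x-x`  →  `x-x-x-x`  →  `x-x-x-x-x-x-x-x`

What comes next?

x-x-x-x-x-x-x-x-x-x-x-x-x-x-x-x

Each string is two copies of the previous one joined by '-'.
So the next term is two copies of x-x-x-x-x-x-x-x with '-' between the halves.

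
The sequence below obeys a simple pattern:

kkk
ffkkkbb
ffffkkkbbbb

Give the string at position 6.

ffffffffffkkkbbbbbbbbbb

Each term wraps the previous one in ff on the left and bb on the right.
From ffffkkkbbbb, 3 further steps: ffffkkkbbbb → ffffffkkkbbbbbb → ffffffffkkkbbbbbbbb → (answer).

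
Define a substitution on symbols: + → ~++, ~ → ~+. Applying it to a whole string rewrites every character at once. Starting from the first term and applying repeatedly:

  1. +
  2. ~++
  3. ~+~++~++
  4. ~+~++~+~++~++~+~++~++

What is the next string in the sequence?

Applying the rule to each of the 21 symbols of ~+~++~+~++~++~+~++~++ gives the pieces ~+ ~++ ~+ ~++ ~++ ~+ ~++ ~+ ~++ ~++ ~+ ~++ ~++ ~+ ~++ ~+ ~++ ~++ ~+ ~++ ~++, which concatenate to the answer.

~+~++~+~++~++~+~++~+~++~++~+~++~++~+~++~+~++~++~+~++~++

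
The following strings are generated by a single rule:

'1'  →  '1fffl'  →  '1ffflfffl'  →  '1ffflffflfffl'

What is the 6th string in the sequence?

Each term is the previous one with fffl appended.
From 1ffflffflfffl, 2 further steps: 1ffflffflfffl → 1ffflffflffflfffl → (answer).

1ffflffflffflffflfffl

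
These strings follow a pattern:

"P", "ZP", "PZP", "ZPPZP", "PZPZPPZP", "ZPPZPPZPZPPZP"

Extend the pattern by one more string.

From term 3 onward, concatenate the second-to-last term with the last: P·ZP = PZP, ZP·PZP = ZPPZP, …
The next term joins PZPZPPZP and ZPPZPPZPZPPZP.

PZPZPPZPZPPZPPZPZPPZP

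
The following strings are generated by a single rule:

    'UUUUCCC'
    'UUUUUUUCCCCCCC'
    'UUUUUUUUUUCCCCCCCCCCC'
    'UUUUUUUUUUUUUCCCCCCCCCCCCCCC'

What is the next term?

UUUUUUUUUUUUUUUUCCCCCCCCCCCCCCCCCCC

Term n consists of 3n+1 U's, followed by 4n-1 C's (n = 1, 2, …).
At n = 5 the blocks have lengths 16, 19.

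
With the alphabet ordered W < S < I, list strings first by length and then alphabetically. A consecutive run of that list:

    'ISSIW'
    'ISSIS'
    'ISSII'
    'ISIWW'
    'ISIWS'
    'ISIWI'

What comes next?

Treat ISIWI as a base-3 numeral over the given alphabet and add one, carrying through any trailing I's.

ISISW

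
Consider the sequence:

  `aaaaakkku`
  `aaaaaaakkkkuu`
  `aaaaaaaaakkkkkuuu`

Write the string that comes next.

The n-th term is 2n+1 a's then n+1 k's then n-1 u's, where the shown terms are n = 2, 3, 4.
Setting n = 5 gives 11, 6, 4 characters in each block.

aaaaaaaaaaakkkkkkuuuu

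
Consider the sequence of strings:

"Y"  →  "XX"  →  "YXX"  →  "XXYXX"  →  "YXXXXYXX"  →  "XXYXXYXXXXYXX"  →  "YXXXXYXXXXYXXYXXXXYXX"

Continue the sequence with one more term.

This is a Fibonacci-style word recurrence s(k) = s(k−2)·s(k−1): e.g. Y·XX = YXX.
So term 8 is XXYXXYXXXXYXX·YXXXXYXXXXYXXYXXXXYXX.

XXYXXYXXXXYXXYXXXXYXXXXYXXYXXXXYXX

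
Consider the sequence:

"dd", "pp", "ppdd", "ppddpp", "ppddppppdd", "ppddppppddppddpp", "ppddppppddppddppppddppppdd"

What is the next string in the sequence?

ppddppppddppddppppddppppddppddppppddppddpp

Each term (from the third on) is the previous term followed by the one before it: term 3 = pp·dd = ppdd.
The next term joins ppddppppddppddppppddppppdd and ppddppppddppddpp.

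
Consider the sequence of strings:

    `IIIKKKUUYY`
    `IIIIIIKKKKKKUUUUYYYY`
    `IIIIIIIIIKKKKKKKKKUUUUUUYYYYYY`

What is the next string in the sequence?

Each string has the form I^{3n} K^{3n} U^{2n} Y^{2n} (n = 1, 2, …).
At n = 4 the blocks have lengths 12, 12, 8, 8.

IIIIIIIIIIIIKKKKKKKKKKKKUUUUUUUUYYYYYYYY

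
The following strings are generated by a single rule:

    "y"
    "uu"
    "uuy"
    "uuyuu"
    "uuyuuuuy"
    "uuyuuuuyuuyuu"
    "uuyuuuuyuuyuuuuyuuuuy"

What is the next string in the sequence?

uuyuuuuyuuyuuuuyuuuuyuuyuuuuyuuyuu

This is a Fibonacci-style word recurrence s(k) = s(k−1)·s(k−2): e.g. uu·y = uuy.
Continuing: uuyuuuuyuuyuuuuyuuuuy · uuyuuuuyuuyuu gives term 8.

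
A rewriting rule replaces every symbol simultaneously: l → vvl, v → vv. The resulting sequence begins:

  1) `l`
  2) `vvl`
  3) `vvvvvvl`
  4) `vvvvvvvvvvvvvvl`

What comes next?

Rewriting the 15 symbols of vvvvvvvvvvvvvvl one by one yields vv vv vv vv vv vv vv vv vv vv vv vv vv vv vvl; concatenated:

vvvvvvvvvvvvvvvvvvvvvvvvvvvvvvl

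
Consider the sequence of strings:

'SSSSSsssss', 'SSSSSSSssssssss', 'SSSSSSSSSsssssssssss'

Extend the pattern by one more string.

Reading off run lengths: S runs 5, 7, 9; s runs 5, 8, 11 — each is linear in n, where the shown terms are n = 2, 3, 4.
Setting n = 5 gives 11, 14 characters in each block.

SSSSSSSSSSSssssssssssssss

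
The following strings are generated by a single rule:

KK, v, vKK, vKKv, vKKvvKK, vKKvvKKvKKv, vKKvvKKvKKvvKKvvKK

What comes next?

This is a Fibonacci-style word recurrence s(k) = s(k−1)·s(k−2): e.g. v·KK = vKK.
So term 8 is vKKvvKKvKKvvKKvvKK·vKKvvKKvKKv.

vKKvvKKvKKvvKKvvKKvKKvvKKvKKv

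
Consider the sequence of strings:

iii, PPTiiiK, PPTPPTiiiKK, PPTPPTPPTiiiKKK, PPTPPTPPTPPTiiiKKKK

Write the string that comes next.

PPTPPTPPTPPTPPTiiiKKKKK

Each term wraps the previous one in PPT on the left and K on the right.
So the next term is PPT·PPTPPTPPTPPTiiiKKKK·K.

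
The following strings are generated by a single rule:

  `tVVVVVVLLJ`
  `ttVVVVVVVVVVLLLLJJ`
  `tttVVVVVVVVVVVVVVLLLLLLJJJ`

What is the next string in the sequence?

Term n consists of n t's, followed by 4n+2 V's, followed by 2n L's, followed by n J's (n = 1, 2, …).
For the next term, n = 4, so the run lengths are 4, 18, 8, 4.

ttttVVVVVVVVVVVVVVVVVVLLLLLLLLJJJJ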